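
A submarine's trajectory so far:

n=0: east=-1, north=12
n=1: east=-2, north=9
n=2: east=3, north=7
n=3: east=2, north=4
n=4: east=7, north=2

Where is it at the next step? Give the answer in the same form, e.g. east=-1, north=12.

east=6, north=-1

Differencing gives (-1, -3), (+5, -2), (-1, -3), (+5, -2). This is the pattern (-1, -3), (+5, -2) repeated.
step 5: apply (-1, -3) → east=6, north=-1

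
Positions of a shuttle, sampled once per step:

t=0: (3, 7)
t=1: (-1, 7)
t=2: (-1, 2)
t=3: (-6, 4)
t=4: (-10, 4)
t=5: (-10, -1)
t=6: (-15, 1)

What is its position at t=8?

The moves between consecutive positions are (-4, +0), (+0, -5), (-5, +2), (-4, +0), (+0, -5), (-5, +2); they repeat the 3-cycle [(-4, +0), (+0, -5), (-5, +2)].
step 7: apply (-4, +0) → (-19, 1)
step 8: apply (+0, -5) → (-19, -4)

(-19, -4)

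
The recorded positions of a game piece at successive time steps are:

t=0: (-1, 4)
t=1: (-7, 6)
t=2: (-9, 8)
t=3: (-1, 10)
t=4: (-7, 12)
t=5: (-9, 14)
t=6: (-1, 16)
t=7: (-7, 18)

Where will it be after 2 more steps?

The first coordinate repeats the cycle [-1, -7, -9] with period 3; step 9 mod 3 = 0, giving -1.
The second coordinate changes by +2 each step, so at step 9 it is 4 + 9·(2) = 22.

(-1, 22)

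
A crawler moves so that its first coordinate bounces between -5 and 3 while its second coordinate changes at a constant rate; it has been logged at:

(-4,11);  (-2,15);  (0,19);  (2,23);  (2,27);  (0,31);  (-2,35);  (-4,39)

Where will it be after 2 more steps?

(-2,47)

The first coordinate travels 2 per step and bounces off the walls at -5 and 3.
  step 8: -4 → -4
  step 9: -4 → -2
The second coordinate changes by +4 each step: at step 9 it is 47.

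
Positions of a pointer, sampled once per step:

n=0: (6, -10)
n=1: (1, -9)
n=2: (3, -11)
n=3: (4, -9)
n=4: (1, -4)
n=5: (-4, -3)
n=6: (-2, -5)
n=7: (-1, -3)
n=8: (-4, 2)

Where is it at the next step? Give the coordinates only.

Step-to-step displacements: (-5, +1), (+2, -2), (+1, +2), (-3, +5), (-5, +1), (+2, -2), (+1, +2), (-3, +5) — a repeating cycle of length 4.
step 9: apply (-5, +1) → (-9, 3)

(-9, 3)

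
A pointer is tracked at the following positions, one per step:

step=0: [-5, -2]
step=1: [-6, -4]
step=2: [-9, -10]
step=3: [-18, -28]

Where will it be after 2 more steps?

[-126, -244]

Consecutive displacements [-1, -2], [-3, -6], [-9, -18] scale by a factor of 3 each step.
step 4: [-18, -28] + [-27, -54] → [-45, -82]
step 5: [-45, -82] + [-81, -162] → [-126, -244]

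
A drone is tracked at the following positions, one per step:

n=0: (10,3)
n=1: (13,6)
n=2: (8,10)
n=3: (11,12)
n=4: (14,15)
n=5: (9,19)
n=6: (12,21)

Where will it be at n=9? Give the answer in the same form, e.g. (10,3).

(13,30)

Differencing gives (+3,+3), (-5,+4), (+3,+2), (+3,+3), (-5,+4), (+3,+2). This is the pattern (+3,+3), (-5,+4), (+3,+2) repeated.
step 7: apply (+3,+3) → (15,24)
step 8: apply (-5,+4) → (10,28)
step 9: apply (+3,+2) → (13,30)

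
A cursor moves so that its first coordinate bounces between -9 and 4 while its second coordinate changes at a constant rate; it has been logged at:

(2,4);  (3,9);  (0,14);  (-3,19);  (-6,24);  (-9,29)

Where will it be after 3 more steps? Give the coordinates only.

(0,44)

The first coordinate reflects between -9 and 4, moving 3 per step.
  step 6: -9 → -6
  step 7: -6 → -3
  step 8: -3 → 0
The second coordinate changes by +5 each step: at step 8 it is 44.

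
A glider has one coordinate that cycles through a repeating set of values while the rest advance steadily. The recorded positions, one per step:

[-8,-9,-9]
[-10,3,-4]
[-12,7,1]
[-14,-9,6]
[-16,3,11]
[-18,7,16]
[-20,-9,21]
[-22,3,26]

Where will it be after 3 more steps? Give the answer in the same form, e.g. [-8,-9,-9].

First: linear, -2 per step → -28 at step 10.
Second: cycles through -9, 3, 7 every 3 steps. Step 10 lands at position 1 of the cycle → 3.
Third: linear, +5 per step → 41 at step 10.

[-28,3,41]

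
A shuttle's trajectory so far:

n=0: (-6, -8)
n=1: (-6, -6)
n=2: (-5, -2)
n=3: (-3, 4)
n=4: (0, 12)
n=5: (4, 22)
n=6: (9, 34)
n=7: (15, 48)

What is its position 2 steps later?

(30, 82)

Successive displacements: (+0, +2), (+1, +4), (+2, +6), (+3, +8), (+4, +10), (+5, +12), (+6, +14) — each changes by (+1, +2).
step 8: (15, 48) + (+7, +16) → (22, 64)
step 9: (22, 64) + (+8, +18) → (30, 82)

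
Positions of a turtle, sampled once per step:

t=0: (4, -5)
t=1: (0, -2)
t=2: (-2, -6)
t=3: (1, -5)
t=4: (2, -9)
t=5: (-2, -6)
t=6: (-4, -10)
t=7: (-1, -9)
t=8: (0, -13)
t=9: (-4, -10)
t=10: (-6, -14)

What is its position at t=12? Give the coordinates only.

(-2, -17)

The moves between consecutive positions are (-4, +3), (-2, -4), (+3, +1), (+1, -4), (-4, +3), (-2, -4), (+3, +1), (+1, -4), (-4, +3), (-2, -4); they repeat the 4-cycle [(-4, +3), (-2, -4), (+3, +1), (+1, -4)].
step 11: apply (+3, +1) → (-3, -13)
step 12: apply (+1, -4) → (-2, -17)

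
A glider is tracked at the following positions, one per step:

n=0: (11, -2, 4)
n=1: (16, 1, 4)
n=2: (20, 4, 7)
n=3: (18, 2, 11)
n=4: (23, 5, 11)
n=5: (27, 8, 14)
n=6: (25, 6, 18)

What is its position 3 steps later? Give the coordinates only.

Step-to-step displacements: (+5, +3, +0), (+4, +3, +3), (-2, -2, +4), (+5, +3, +0), (+4, +3, +3), (-2, -2, +4) — a repeating cycle of length 3.
step 7: apply (+5, +3, +0) → (30, 9, 18)
step 8: apply (+4, +3, +3) → (34, 12, 21)
step 9: apply (-2, -2, +4) → (32, 10, 25)

(32, 10, 25)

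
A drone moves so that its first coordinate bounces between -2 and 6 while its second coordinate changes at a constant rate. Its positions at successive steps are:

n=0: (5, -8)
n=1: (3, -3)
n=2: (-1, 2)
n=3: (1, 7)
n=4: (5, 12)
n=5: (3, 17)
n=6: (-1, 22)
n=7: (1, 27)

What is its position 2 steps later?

The first coordinate travels 4 per step and bounces off the walls at -2 and 6.
  step 8: 1 → 5
  step 9: 5 → 3
The second coordinate changes by +5 each step: at step 9 it is 37.

(3, 37)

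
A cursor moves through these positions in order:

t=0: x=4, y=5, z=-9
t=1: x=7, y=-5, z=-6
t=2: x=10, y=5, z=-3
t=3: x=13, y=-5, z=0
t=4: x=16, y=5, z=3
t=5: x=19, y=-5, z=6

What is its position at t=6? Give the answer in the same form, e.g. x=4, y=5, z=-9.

X: linear, +3 per step → 22 at step 6.
Y: cycles through 5, -5 every 2 steps. Step 6 lands at position 0 of the cycle → 5.
Z: linear, +3 per step → 9 at step 6.

x=22, y=5, z=9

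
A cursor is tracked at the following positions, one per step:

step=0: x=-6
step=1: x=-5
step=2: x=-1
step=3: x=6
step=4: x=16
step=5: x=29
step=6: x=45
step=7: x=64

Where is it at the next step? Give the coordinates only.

x=86

First differences are +1, +4, +7, +10, +13, +16, +19; their common second difference is +3 (constant acceleration).
step 8: 64 + 22 → x=86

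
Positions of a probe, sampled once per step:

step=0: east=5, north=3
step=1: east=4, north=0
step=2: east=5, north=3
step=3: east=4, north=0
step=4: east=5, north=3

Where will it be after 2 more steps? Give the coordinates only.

The jumps are (-1, -3), (+1, +3), (-1, -3), (+1, +3) — a geometric progression with ratio -1.
step 5: east=5, north=3 + (-1, -3) → east=4, north=0
step 6: east=4, north=0 + (+1, +3) → east=5, north=3

east=5, north=3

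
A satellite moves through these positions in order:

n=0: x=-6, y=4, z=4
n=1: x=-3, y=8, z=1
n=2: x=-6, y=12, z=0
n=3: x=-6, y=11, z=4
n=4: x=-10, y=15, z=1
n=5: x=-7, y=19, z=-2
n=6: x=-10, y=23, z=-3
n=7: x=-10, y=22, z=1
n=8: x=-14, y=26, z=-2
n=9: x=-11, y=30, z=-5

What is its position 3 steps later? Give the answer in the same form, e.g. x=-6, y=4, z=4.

x=-18, y=37, z=-5

The moves between consecutive positions are (+3, +4, -3), (-3, +4, -1), (+0, -1, +4), (-4, +4, -3), (+3, +4, -3), (-3, +4, -1), (+0, -1, +4), (-4, +4, -3), (+3, +4, -3); they repeat the 4-cycle [(+3, +4, -3), (-3, +4, -1), (+0, -1, +4), (-4, +4, -3)].
step 10: apply (-3, +4, -1) → x=-14, y=34, z=-6
step 11: apply (+0, -1, +4) → x=-14, y=33, z=-2
step 12: apply (-4, +4, -3) → x=-18, y=37, z=-5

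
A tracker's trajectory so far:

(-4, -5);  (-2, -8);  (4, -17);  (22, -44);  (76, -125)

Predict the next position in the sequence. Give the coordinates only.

Consecutive displacements (+2, -3), (+6, -9), (+18, -27), (+54, -81) scale by a factor of 3 each step.
step 5: (76, -125) + (+162, -243) → (238, -368)

(238, -368)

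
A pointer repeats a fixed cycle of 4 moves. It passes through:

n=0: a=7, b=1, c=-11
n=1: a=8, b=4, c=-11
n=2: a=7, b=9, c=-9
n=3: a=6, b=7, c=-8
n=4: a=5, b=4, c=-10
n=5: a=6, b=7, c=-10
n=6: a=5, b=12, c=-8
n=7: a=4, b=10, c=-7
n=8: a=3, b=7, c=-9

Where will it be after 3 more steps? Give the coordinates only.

Differencing gives (+1,+3,+0), (-1,+5,+2), (-1,-2,+1), (-1,-3,-2), (+1,+3,+0), (-1,+5,+2), (-1,-2,+1), (-1,-3,-2). This is the pattern (+1,+3,+0), (-1,+5,+2), (-1,-2,+1), (-1,-3,-2) repeated.
step 9: apply (+1,+3,+0) → a=4, b=10, c=-9
step 10: apply (-1,+5,+2) → a=3, b=15, c=-7
step 11: apply (-1,-2,+1) → a=2, b=13, c=-6

a=2, b=13, c=-6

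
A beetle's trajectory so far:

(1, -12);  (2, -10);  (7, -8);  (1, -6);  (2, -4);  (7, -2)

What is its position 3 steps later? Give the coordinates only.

(7, 4)

The first coordinate repeats the cycle [1, 2, 7] with period 3; step 8 mod 3 = 2, giving 7.
The second coordinate changes by +2 each step, so at step 8 it is -12 + 8·(2) = 4.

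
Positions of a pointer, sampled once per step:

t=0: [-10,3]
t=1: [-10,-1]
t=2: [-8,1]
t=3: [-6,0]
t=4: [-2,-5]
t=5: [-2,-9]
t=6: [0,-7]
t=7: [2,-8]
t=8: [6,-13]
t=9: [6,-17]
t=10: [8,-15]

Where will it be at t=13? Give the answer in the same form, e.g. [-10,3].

[14,-25]

Differencing gives [+0,-4], [+2,+2], [+2,-1], [+4,-5], [+0,-4], [+2,+2], [+2,-1], [+4,-5], [+0,-4], [+2,+2]. This is the pattern [+0,-4], [+2,+2], [+2,-1], [+4,-5] repeated.
step 11: apply [+2,-1] → [10,-16]
step 12: apply [+4,-5] → [14,-21]
step 13: apply [+0,-4] → [14,-25]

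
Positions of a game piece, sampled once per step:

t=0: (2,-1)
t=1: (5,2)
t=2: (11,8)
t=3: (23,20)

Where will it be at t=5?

Consecutive displacements (+3,+3), (+6,+6), (+12,+12) scale by a factor of 2 each step.
step 4: (23,20) + (+24,+24) → (47,44)
step 5: (47,44) + (+48,+48) → (95,92)

(95,92)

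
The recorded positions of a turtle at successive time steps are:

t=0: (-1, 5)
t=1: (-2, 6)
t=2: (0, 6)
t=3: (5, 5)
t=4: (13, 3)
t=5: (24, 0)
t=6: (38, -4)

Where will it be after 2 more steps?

(75, -15)

Taking differences between consecutive positions: (-1, +1), (+2, +0), (+5, -1), (+8, -2), (+11, -3), (+14, -4). These grow by (+3, -1) each step.
step 7: (38, -4) + (+17, -5) → (55, -9)
step 8: (55, -9) + (+20, -6) → (75, -15)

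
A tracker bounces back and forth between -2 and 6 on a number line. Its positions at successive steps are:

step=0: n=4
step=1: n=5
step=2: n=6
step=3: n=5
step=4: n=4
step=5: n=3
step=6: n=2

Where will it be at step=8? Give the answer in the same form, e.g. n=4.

The value reflects between -2 and 6, moving 1 per step.
  step 7: 2 → 1
  step 8: 1 → 0

n=0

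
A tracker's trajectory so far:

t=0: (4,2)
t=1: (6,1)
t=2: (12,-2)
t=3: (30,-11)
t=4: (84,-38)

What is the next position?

Step-to-step displacements: (+2,-1), (+6,-3), (+18,-9), (+54,-27); each is 3× the previous.
step 5: (84,-38) + (+162,-81) → (246,-119)

(246,-119)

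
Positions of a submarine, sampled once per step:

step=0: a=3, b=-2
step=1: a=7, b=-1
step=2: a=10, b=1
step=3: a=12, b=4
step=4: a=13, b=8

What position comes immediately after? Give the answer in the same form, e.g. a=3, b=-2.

a=13, b=13

Taking differences between consecutive positions: (+4, +1), (+3, +2), (+2, +3), (+1, +4). These grow by (-1, +1) each step.
step 5: a=13, b=8 + (+0, +5) → a=13, b=13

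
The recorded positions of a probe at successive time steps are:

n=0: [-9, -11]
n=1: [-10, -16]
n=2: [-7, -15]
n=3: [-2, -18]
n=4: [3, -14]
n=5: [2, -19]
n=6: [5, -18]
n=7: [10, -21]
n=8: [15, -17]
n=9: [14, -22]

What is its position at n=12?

Step-to-step displacements: [-1, -5], [+3, +1], [+5, -3], [+5, +4], [-1, -5], [+3, +1], [+5, -3], [+5, +4], [-1, -5] — a repeating cycle of length 4.
step 10: apply [+3, +1] → [17, -21]
step 11: apply [+5, -3] → [22, -24]
step 12: apply [+5, +4] → [27, -20]

[27, -20]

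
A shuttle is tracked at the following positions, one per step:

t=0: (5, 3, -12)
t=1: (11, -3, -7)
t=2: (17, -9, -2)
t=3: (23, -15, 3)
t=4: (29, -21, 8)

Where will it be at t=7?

(47, -39, 23)

Each step adds (+6, -6, +5) to the position.
step 5: (29, -21, 8) + (+6, -6, +5) → (35, -27, 13)
step 6: (35, -27, 13) + (+6, -6, +5) → (41, -33, 18)
step 7: (41, -33, 18) + (+6, -6, +5) → (47, -39, 23)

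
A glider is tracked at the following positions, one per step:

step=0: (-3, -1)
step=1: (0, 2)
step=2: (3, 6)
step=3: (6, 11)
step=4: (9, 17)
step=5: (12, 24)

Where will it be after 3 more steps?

Taking differences between consecutive positions: (+3, +3), (+3, +4), (+3, +5), (+3, +6), (+3, +7). These grow by (+0, +1) each step.
step 6: (12, 24) + (+3, +8) → (15, 32)
step 7: (15, 32) + (+3, +9) → (18, 41)
step 8: (18, 41) + (+3, +10) → (21, 51)

(21, 51)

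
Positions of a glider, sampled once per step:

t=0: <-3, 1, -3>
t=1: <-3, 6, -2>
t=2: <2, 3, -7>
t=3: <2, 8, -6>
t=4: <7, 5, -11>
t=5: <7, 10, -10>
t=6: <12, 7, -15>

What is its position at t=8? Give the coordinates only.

Step-to-step displacements: <+0, +5, +1>, <+5, -3, -5>, <+0, +5, +1>, <+5, -3, -5>, <+0, +5, +1>, <+5, -3, -5> — a repeating cycle of length 2.
step 7: apply <+0, +5, +1> → <12, 12, -14>
step 8: apply <+5, -3, -5> → <17, 9, -19>

<17, 9, -19>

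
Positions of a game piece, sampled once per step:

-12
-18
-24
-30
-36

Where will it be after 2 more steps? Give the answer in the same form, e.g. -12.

-48

Each step adds -6 to the position.
step 5: -36 − 6 → -42
step 6: -42 − 6 → -48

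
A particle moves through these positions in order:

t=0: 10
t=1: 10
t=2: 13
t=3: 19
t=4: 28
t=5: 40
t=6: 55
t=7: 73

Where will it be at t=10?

Successive displacements: +0, +3, +6, +9, +12, +15, +18 — each changes by +3.
step 8: 73 + 21 → 94
step 9: 94 + 24 → 118
step 10: 118 + 27 → 145

145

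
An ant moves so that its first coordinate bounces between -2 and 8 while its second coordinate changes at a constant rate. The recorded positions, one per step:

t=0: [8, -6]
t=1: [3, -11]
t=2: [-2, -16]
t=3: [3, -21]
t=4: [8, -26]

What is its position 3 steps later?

[3, -41]

The first coordinate reflects between -2 and 8, moving 5 per step.
  step 5: 8 → 3
  step 6: 3 → -2
  step 7: -2 → 3
The second coordinate changes by -5 each step: at step 7 it is -41.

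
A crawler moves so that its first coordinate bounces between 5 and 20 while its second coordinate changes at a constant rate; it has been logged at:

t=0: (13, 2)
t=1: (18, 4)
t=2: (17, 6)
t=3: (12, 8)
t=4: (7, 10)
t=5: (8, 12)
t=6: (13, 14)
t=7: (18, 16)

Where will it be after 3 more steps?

The first coordinate reflects between 5 and 20, moving 5 per step.
  step 8: 18 → 17
  step 9: 17 → 12
  step 10: 12 → 7
The second coordinate changes by +2 each step: at step 10 it is 22.

(7, 22)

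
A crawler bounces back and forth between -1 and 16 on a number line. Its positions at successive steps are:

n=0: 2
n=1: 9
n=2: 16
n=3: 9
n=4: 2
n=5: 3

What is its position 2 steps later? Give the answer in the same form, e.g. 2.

15

The value reflects between -1 and 16, moving 7 per step.
  step 6: 3 → 10
  step 7: 10 → 15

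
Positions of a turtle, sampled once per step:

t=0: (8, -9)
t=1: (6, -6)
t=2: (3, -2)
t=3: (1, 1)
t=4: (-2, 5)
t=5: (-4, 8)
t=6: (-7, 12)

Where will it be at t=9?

(-14, 22)

The moves between consecutive positions are (-2, +3), (-3, +4), (-2, +3), (-3, +4), (-2, +3), (-3, +4); they repeat the 2-cycle [(-2, +3), (-3, +4)].
step 7: apply (-2, +3) → (-9, 15)
step 8: apply (-3, +4) → (-12, 19)
step 9: apply (-2, +3) → (-14, 22)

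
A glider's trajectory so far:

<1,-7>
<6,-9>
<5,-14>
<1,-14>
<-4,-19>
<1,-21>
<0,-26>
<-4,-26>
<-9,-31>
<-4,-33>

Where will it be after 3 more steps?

The moves between consecutive positions are <+5,-2>, <-1,-5>, <-4,+0>, <-5,-5>, <+5,-2>, <-1,-5>, <-4,+0>, <-5,-5>, <+5,-2>; they repeat the 4-cycle [<+5,-2>, <-1,-5>, <-4,+0>, <-5,-5>].
step 10: apply <-1,-5> → <-5,-38>
step 11: apply <-4,+0> → <-9,-38>
step 12: apply <-5,-5> → <-14,-43>

<-14,-43>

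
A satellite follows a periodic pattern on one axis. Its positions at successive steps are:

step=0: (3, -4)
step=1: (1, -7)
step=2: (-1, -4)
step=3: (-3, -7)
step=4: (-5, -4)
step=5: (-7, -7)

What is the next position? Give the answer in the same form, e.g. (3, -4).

(-9, -4)

The first coordinate changes by -2 each step, so at step 6 it is 3 + 6·(-2) = -9.
The second coordinate repeats the cycle [-4, -7] with period 2; step 6 mod 2 = 0, giving -4.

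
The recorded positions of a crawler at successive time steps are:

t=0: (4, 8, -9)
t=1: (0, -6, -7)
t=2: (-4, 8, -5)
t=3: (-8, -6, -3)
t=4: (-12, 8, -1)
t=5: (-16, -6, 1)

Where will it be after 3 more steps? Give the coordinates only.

The first coordinate changes by -4 each step, so at step 8 it is 4 + 8·(-4) = -28.
The second coordinate repeats the cycle [8, -6] with period 2; step 8 mod 2 = 0, giving 8.
The third coordinate changes by +2 each step, so at step 8 it is -9 + 8·(2) = 7.

(-28, 8, 7)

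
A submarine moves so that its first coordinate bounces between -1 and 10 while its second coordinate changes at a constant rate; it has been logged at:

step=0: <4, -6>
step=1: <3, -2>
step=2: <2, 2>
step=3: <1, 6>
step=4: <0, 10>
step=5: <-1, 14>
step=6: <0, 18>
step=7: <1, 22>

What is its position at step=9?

<3, 30>

The first coordinate travels 1 per step and bounces off the walls at -1 and 10.
  step 8: 1 → 2
  step 9: 2 → 3
The second coordinate changes by +4 each step: at step 9 it is 30.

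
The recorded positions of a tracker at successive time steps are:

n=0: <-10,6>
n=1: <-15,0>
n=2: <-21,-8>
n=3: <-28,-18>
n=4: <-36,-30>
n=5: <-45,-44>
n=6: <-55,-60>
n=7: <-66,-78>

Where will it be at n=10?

First differences are <-5,-6>, <-6,-8>, <-7,-10>, <-8,-12>, <-9,-14>, <-10,-16>, <-11,-18>; their common second difference is <-1,-2> (constant acceleration).
step 8: <-66,-78> + <-12,-20> → <-78,-98>
step 9: <-78,-98> + <-13,-22> → <-91,-120>
step 10: <-91,-120> + <-14,-24> → <-105,-144>

<-105,-144>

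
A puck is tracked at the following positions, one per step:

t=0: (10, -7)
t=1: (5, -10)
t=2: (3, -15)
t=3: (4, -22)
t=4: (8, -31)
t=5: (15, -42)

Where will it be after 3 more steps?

Successive displacements: (-5, -3), (-2, -5), (+1, -7), (+4, -9), (+7, -11) — each changes by (+3, -2).
step 6: (15, -42) + (+10, -13) → (25, -55)
step 7: (25, -55) + (+13, -15) → (38, -70)
step 8: (38, -70) + (+16, -17) → (54, -87)

(54, -87)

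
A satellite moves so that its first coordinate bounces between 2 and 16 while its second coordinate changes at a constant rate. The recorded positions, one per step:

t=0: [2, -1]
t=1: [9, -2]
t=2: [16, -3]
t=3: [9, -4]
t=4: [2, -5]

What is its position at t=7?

The first coordinate travels 7 per step and bounces off the walls at 2 and 16.
  step 5: 2 → 9
  step 6: 9 → 16
  step 7: 16 → 9
The second coordinate changes by -1 each step: at step 7 it is -8.

[9, -8]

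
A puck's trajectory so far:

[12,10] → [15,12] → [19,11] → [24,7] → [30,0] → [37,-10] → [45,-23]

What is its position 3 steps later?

[75,-80]

Successive displacements: [+3,+2], [+4,-1], [+5,-4], [+6,-7], [+7,-10], [+8,-13] — each changes by [+1,-3].
step 7: [45,-23] + [+9,-16] → [54,-39]
step 8: [54,-39] + [+10,-19] → [64,-58]
step 9: [64,-58] + [+11,-22] → [75,-80]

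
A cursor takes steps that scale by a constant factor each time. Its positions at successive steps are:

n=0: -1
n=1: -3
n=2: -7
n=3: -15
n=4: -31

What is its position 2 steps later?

The jumps are -2, -4, -8, -16 — a geometric progression with ratio 2.
step 5: -31 − 32 → -63
step 6: -63 − 64 → -127

-127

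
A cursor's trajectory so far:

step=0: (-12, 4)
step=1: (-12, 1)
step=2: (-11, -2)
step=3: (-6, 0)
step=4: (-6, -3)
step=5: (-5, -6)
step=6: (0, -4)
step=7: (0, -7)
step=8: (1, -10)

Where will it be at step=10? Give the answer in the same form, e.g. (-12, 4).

(6, -11)

The moves between consecutive positions are (+0, -3), (+1, -3), (+5, +2), (+0, -3), (+1, -3), (+5, +2), (+0, -3), (+1, -3); they repeat the 3-cycle [(+0, -3), (+1, -3), (+5, +2)].
step 9: apply (+5, +2) → (6, -8)
step 10: apply (+0, -3) → (6, -11)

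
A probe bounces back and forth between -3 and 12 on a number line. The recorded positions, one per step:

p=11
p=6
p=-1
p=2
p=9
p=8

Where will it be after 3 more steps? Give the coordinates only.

The value reflects between -3 and 12, moving 7 per step.
  step 6: 8 → 1
  step 7: 1 → 0
  step 8: 0 → 7

p=7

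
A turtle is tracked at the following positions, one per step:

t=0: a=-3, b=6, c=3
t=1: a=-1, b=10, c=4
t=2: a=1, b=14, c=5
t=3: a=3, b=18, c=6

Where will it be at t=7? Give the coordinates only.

a=11, b=34, c=10

Each step adds (+2, +4, +1) to the position.
step 4: a=3, b=18, c=6 + (+2, +4, +1) → a=5, b=22, c=7
step 5: a=5, b=22, c=7 + (+2, +4, +1) → a=7, b=26, c=8
step 6: a=7, b=26, c=8 + (+2, +4, +1) → a=9, b=30, c=9
step 7: a=9, b=30, c=9 + (+2, +4, +1) → a=11, b=34, c=10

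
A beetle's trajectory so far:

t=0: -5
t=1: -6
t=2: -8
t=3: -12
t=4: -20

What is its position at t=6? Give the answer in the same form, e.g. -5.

-68

Consecutive displacements -1, -2, -4, -8 scale by a factor of 2 each step.
step 5: -20 − 16 → -36
step 6: -36 − 32 → -68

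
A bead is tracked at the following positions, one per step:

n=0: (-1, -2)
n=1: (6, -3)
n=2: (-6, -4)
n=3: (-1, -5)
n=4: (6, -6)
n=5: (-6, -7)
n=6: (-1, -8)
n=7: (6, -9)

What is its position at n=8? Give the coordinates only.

The first coordinate repeats the cycle [-1, 6, -6] with period 3; step 8 mod 3 = 2, giving -6.
The second coordinate changes by -1 each step, so at step 8 it is -2 + 8·(-1) = -10.

(-6, -10)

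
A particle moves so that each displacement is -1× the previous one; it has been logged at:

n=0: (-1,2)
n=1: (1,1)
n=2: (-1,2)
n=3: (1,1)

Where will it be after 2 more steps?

(1,1)

The jumps are (+2,-1), (-2,+1), (+2,-1) — a geometric progression with ratio -1.
step 4: (1,1) + (-2,+1) → (-1,2)
step 5: (-1,2) + (+2,-1) → (1,1)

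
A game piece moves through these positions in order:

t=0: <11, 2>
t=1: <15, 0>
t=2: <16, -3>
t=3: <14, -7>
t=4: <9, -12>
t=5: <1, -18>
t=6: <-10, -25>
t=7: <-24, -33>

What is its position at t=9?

Successive displacements: <+4, -2>, <+1, -3>, <-2, -4>, <-5, -5>, <-8, -6>, <-11, -7>, <-14, -8> — each changes by <-3, -1>.
step 8: <-24, -33> + <-17, -9> → <-41, -42>
step 9: <-41, -42> + <-20, -10> → <-61, -52>

<-61, -52>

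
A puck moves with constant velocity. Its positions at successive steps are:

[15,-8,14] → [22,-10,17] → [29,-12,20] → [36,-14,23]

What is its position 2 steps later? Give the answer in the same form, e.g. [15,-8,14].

Constant displacement of [+7,-2,+3] per step.
step 4: [36,-14,23] + [+7,-2,+3] → [43,-16,26]
step 5: [43,-16,26] + [+7,-2,+3] → [50,-18,29]

[50,-18,29]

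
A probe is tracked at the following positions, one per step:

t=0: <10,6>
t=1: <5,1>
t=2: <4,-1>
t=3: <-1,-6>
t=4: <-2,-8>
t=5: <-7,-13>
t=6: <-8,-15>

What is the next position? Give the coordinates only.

Step-to-step displacements: <-5,-5>, <-1,-2>, <-5,-5>, <-1,-2>, <-5,-5>, <-1,-2> — a repeating cycle of length 2.
step 7: apply <-5,-5> → <-13,-20>

<-13,-20>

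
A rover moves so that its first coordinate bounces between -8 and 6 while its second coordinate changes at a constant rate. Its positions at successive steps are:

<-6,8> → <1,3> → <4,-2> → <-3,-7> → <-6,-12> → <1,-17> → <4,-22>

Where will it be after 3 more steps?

The first coordinate reflects between -8 and 6, moving 7 per step.
  step 7: 4 → -3
  step 8: -3 → -6
  step 9: -6 → 1
The second coordinate changes by -5 each step: at step 9 it is -37.

<1,-37>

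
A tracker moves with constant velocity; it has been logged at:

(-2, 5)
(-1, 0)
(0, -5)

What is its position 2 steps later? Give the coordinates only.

(2, -15)

Constant displacement of (+1, -5) per step.
step 3: (0, -5) + (+1, -5) → (1, -10)
step 4: (1, -10) + (+1, -5) → (2, -15)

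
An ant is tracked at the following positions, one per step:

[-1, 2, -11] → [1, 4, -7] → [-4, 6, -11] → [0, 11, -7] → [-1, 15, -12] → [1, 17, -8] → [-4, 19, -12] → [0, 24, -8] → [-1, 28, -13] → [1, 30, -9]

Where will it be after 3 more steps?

[-1, 41, -14]

The moves between consecutive positions are [+2, +2, +4], [-5, +2, -4], [+4, +5, +4], [-1, +4, -5], [+2, +2, +4], [-5, +2, -4], [+4, +5, +4], [-1, +4, -5], [+2, +2, +4]; they repeat the 4-cycle [[+2, +2, +4], [-5, +2, -4], [+4, +5, +4], [-1, +4, -5]].
step 10: apply [-5, +2, -4] → [-4, 32, -13]
step 11: apply [+4, +5, +4] → [0, 37, -9]
step 12: apply [-1, +4, -5] → [-1, 41, -14]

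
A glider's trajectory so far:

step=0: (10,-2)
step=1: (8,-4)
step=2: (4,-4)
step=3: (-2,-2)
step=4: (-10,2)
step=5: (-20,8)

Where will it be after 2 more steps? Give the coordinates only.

First differences are (-2,-2), (-4,+0), (-6,+2), (-8,+4), (-10,+6); their common second difference is (-2,+2) (constant acceleration).
step 6: (-20,8) + (-12,+8) → (-32,16)
step 7: (-32,16) + (-14,+10) → (-46,26)

(-46,26)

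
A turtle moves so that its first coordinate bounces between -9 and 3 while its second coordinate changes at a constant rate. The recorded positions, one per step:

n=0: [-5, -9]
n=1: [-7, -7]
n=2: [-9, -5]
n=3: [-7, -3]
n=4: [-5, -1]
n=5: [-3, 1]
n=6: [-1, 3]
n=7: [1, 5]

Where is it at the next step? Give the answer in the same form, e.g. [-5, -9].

[3, 7]

The first coordinate travels 2 per step and bounces off the walls at -9 and 3.
  step 8: 1 → 3
The second coordinate changes by +2 each step: at step 8 it is 7.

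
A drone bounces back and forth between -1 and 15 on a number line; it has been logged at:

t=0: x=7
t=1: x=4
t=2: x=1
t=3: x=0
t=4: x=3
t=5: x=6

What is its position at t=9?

x=12

The value travels 3 per step and bounces off the walls at -1 and 15.
  step 6: 6 → 9
  step 7: 9 → 12
  step 8: 12 → 15
  step 9: 15 → 12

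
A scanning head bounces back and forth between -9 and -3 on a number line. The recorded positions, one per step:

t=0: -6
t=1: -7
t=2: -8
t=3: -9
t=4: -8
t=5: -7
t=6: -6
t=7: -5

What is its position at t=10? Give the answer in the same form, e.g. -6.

-4

The value reflects between -9 and -3, moving 1 per step.
  step 8: -5 → -4
  step 9: -4 → -3
  step 10: -3 → -4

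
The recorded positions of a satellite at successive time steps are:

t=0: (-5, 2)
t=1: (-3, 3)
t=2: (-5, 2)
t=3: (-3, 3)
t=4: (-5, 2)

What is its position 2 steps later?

The jumps are (+2, +1), (-2, -1), (+2, +1), (-2, -1) — a geometric progression with ratio -1.
step 5: (-5, 2) + (+2, +1) → (-3, 3)
step 6: (-3, 3) + (-2, -1) → (-5, 2)

(-5, 2)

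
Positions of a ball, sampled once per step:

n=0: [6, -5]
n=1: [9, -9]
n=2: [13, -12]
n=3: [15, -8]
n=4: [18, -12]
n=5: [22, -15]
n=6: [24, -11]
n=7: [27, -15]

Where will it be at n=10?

[36, -18]

Differencing gives [+3, -4], [+4, -3], [+2, +4], [+3, -4], [+4, -3], [+2, +4], [+3, -4]. This is the pattern [+3, -4], [+4, -3], [+2, +4] repeated.
step 8: apply [+4, -3] → [31, -18]
step 9: apply [+2, +4] → [33, -14]
step 10: apply [+3, -4] → [36, -18]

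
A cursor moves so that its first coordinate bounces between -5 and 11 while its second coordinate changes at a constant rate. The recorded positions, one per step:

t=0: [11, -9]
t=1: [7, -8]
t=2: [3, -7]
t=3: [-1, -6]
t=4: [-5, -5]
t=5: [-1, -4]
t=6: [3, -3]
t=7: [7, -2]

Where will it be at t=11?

The first coordinate reflects between -5 and 11, moving 4 per step.
  step 8: 7 → 11
  step 9: 11 → 7
  step 10: 7 → 3
  step 11: 3 → -1
The second coordinate changes by +1 each step: at step 11 it is 2.

[-1, 2]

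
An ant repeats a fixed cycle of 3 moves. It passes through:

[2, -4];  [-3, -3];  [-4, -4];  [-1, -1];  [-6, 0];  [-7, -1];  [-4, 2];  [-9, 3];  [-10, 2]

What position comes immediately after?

[-7, 5]

Differencing gives [-5, +1], [-1, -1], [+3, +3], [-5, +1], [-1, -1], [+3, +3], [-5, +1], [-1, -1]. This is the pattern [-5, +1], [-1, -1], [+3, +3] repeated.
step 9: apply [+3, +3] → [-7, 5]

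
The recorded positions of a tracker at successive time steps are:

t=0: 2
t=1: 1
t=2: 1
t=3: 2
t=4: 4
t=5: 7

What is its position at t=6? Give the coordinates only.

Successive displacements: -1, +0, +1, +2, +3 — each changes by +1.
step 6: 7 + 4 → 11

11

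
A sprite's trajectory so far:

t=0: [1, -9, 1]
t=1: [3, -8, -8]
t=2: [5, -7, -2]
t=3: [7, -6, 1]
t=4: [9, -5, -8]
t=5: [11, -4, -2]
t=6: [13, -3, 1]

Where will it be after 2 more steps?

[17, -1, -2]

The first coordinate changes by +2 each step, so at step 8 it is 1 + 8·(2) = 17.
The second coordinate changes by +1 each step, so at step 8 it is -9 + 8·(1) = -1.
The third coordinate repeats the cycle [1, -8, -2] with period 3; step 8 mod 3 = 2, giving -2.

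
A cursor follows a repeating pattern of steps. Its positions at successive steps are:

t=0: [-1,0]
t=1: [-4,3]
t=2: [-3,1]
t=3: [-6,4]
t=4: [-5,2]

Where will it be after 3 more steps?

The moves between consecutive positions are [-3,+3], [+1,-2], [-3,+3], [+1,-2]; they repeat the 2-cycle [[-3,+3], [+1,-2]].
step 5: apply [-3,+3] → [-8,5]
step 6: apply [+1,-2] → [-7,3]
step 7: apply [-3,+3] → [-10,6]

[-10,6]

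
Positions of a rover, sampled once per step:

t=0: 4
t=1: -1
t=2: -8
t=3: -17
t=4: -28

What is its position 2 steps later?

First differences are -5, -7, -9, -11; their common second difference is -2 (constant acceleration).
step 5: -28 − 13 → -41
step 6: -41 − 15 → -56

-56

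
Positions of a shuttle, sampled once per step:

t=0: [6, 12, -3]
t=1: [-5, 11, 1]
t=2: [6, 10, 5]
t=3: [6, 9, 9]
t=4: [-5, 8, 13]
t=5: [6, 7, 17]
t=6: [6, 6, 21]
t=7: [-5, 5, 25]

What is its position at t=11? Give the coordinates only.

[6, 1, 41]

First: cycles through 6, -5, 6 every 3 steps. Step 11 lands at position 2 of the cycle → 6.
Second: linear, -1 per step → 1 at step 11.
Third: linear, +4 per step → 41 at step 11.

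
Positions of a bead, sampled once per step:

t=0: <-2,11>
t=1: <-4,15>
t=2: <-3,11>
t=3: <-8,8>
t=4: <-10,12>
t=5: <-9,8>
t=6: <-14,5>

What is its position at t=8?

<-15,5>

Differencing gives <-2,+4>, <+1,-4>, <-5,-3>, <-2,+4>, <+1,-4>, <-5,-3>. This is the pattern <-2,+4>, <+1,-4>, <-5,-3> repeated.
step 7: apply <-2,+4> → <-16,9>
step 8: apply <+1,-4> → <-15,5>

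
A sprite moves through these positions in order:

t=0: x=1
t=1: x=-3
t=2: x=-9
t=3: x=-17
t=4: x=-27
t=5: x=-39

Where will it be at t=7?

First differences are -4, -6, -8, -10, -12; their common second difference is -2 (constant acceleration).
step 6: -39 − 14 → x=-53
step 7: -53 − 16 → x=-69

x=-69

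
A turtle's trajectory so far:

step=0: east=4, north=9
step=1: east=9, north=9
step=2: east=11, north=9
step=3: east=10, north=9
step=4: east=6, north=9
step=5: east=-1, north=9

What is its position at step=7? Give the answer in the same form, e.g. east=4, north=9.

Successive displacements: (+5, +0), (+2, +0), (-1, +0), (-4, +0), (-7, +0) — each changes by (-3, +0).
step 6: east=-1, north=9 + (-10, +0) → east=-11, north=9
step 7: east=-11, north=9 + (-13, +0) → east=-24, north=9

east=-24, north=9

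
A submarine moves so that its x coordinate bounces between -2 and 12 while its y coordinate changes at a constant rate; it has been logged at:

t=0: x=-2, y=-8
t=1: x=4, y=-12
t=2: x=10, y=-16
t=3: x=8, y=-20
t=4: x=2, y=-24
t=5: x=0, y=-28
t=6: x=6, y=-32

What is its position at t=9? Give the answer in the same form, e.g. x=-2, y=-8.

The x coordinate reflects between -2 and 12, moving 6 per step.
  step 7: 6 → 12
  step 8: 12 → 6
  step 9: 6 → 0
The y coordinate changes by -4 each step: at step 9 it is -44.

x=0, y=-44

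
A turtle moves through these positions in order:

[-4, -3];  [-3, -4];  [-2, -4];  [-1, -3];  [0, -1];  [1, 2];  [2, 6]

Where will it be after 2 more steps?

[4, 17]

First differences are [+1, -1], [+1, +0], [+1, +1], [+1, +2], [+1, +3], [+1, +4]; their common second difference is [+0, +1] (constant acceleration).
step 7: [2, 6] + [+1, +5] → [3, 11]
step 8: [3, 11] + [+1, +6] → [4, 17]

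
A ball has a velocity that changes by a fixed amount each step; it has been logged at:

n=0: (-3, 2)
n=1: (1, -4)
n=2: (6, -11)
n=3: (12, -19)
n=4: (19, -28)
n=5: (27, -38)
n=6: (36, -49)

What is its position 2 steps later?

(57, -74)

First differences are (+4, -6), (+5, -7), (+6, -8), (+7, -9), (+8, -10), (+9, -11); their common second difference is (+1, -1) (constant acceleration).
step 7: (36, -49) + (+10, -12) → (46, -61)
step 8: (46, -61) + (+11, -13) → (57, -74)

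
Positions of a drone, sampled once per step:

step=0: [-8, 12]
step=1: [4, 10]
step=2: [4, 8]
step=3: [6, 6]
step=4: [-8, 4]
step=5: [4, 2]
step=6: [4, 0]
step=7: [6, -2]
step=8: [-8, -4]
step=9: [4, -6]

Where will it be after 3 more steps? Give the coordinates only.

First: cycles through -8, 4, 4, 6 every 4 steps. Step 12 lands at position 0 of the cycle → -8.
Second: linear, -2 per step → -12 at step 12.

[-8, -12]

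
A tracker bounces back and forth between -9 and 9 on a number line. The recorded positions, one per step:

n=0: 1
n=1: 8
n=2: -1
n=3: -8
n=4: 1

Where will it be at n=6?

The value reflects between -9 and 9, moving 9 per step.
  step 5: 1 → 8
  step 6: 8 → -1

-1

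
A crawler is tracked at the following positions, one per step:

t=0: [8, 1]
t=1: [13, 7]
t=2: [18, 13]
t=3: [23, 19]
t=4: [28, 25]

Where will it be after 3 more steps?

[43, 43]

Constant displacement of [+5, +6] per step.
step 5: [28, 25] + [+5, +6] → [33, 31]
step 6: [33, 31] + [+5, +6] → [38, 37]
step 7: [38, 37] + [+5, +6] → [43, 43]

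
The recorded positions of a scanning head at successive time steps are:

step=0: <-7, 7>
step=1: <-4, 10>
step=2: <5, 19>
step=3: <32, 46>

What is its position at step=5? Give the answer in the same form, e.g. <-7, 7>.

<356, 370>

Consecutive displacements <+3, +3>, <+9, +9>, <+27, +27> scale by a factor of 3 each step.
step 4: <32, 46> + <+81, +81> → <113, 127>
step 5: <113, 127> + <+243, +243> → <356, 370>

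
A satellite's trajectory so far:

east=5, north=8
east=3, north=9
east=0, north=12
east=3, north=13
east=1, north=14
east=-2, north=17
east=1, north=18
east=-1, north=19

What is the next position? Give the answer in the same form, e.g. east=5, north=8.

The moves between consecutive positions are (-2,+1), (-3,+3), (+3,+1), (-2,+1), (-3,+3), (+3,+1), (-2,+1); they repeat the 3-cycle [(-2,+1), (-3,+3), (+3,+1)].
step 8: apply (-3,+3) → east=-4, north=22

east=-4, north=22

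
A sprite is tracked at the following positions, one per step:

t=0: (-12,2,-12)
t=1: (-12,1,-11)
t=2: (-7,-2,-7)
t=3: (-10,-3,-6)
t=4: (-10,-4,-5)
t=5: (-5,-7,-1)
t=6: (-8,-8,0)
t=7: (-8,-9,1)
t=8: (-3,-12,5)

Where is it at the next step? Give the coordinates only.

The moves between consecutive positions are (+0,-1,+1), (+5,-3,+4), (-3,-1,+1), (+0,-1,+1), (+5,-3,+4), (-3,-1,+1), (+0,-1,+1), (+5,-3,+4); they repeat the 3-cycle [(+0,-1,+1), (+5,-3,+4), (-3,-1,+1)].
step 9: apply (-3,-1,+1) → (-6,-13,6)

(-6,-13,6)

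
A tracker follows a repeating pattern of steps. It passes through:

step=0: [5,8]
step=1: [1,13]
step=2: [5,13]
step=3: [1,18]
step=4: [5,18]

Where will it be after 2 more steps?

[5,23]

Step-to-step displacements: [-4,+5], [+4,+0], [-4,+5], [+4,+0] — a repeating cycle of length 2.
step 5: apply [-4,+5] → [1,23]
step 6: apply [+4,+0] → [5,23]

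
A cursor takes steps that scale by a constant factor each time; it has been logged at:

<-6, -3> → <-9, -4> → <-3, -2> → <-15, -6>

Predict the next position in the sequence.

<9, 2>

Step-to-step displacements: <-3, -1>, <+6, +2>, <-12, -4>; each is -2× the previous.
step 4: <-15, -6> + <+24, +8> → <9, 2>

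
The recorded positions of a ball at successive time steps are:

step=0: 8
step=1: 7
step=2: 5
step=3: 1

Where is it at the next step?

-7

The jumps are -1, -2, -4 — a geometric progression with ratio 2.
step 4: 1 − 8 → -7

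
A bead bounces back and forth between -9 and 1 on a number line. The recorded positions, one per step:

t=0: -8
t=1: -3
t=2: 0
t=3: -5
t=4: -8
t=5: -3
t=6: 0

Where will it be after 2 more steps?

-8

The value travels 5 per step and bounces off the walls at -9 and 1.
  step 7: 0 → -5
  step 8: -5 → -8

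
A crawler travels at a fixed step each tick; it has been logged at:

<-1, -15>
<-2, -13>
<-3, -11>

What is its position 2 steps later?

The position changes by <-1, +2> every step.
step 3: <-3, -11> + <-1, +2> → <-4, -9>
step 4: <-4, -9> + <-1, +2> → <-5, -7>

<-5, -7>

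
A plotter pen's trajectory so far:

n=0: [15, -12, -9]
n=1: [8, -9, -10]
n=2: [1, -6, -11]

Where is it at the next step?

The position changes by [-7, +3, -1] every step.
step 3: [1, -6, -11] + [-7, +3, -1] → [-6, -3, -12]

[-6, -3, -12]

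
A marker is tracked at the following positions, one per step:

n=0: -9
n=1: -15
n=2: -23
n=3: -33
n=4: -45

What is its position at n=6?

-75

Successive displacements: -6, -8, -10, -12 — each changes by -2.
step 5: -45 − 14 → -59
step 6: -59 − 16 → -75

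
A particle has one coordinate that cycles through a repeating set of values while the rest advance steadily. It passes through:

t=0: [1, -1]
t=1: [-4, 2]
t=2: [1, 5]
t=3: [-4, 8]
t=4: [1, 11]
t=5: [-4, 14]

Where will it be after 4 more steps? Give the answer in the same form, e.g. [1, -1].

[-4, 26]

First: cycles through 1, -4 every 2 steps. Step 9 lands at position 1 of the cycle → -4.
Second: linear, +3 per step → 26 at step 9.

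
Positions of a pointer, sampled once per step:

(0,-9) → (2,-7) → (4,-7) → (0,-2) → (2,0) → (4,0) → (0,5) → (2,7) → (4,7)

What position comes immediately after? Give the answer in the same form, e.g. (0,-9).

(0,12)

Differencing gives (+2,+2), (+2,+0), (-4,+5), (+2,+2), (+2,+0), (-4,+5), (+2,+2), (+2,+0). This is the pattern (+2,+2), (+2,+0), (-4,+5) repeated.
step 9: apply (-4,+5) → (0,12)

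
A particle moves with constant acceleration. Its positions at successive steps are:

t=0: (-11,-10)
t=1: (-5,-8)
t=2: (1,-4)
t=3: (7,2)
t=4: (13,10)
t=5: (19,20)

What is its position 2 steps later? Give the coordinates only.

Successive displacements: (+6,+2), (+6,+4), (+6,+6), (+6,+8), (+6,+10) — each changes by (+0,+2).
step 6: (19,20) + (+6,+12) → (25,32)
step 7: (25,32) + (+6,+14) → (31,46)

(31,46)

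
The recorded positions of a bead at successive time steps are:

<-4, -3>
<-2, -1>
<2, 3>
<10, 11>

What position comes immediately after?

Consecutive displacements <+2, +2>, <+4, +4>, <+8, +8> scale by a factor of 2 each step.
step 4: <10, 11> + <+16, +16> → <26, 27>

<26, 27>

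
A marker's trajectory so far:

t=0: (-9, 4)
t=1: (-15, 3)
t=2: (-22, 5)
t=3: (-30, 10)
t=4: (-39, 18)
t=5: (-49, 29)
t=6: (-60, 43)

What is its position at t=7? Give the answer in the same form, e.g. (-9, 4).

(-72, 60)

Taking differences between consecutive positions: (-6, -1), (-7, +2), (-8, +5), (-9, +8), (-10, +11), (-11, +14). These grow by (-1, +3) each step.
step 7: (-60, 43) + (-12, +17) → (-72, 60)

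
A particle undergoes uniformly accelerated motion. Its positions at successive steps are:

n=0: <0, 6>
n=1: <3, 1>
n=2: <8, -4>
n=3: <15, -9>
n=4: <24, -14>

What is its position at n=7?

<63, -29>

First differences are <+3, -5>, <+5, -5>, <+7, -5>, <+9, -5>; their common second difference is <+2, +0> (constant acceleration).
step 5: <24, -14> + <+11, -5> → <35, -19>
step 6: <35, -19> + <+13, -5> → <48, -24>
step 7: <48, -24> + <+15, -5> → <63, -29>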